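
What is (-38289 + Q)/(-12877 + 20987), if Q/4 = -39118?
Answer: -194761/8110 ≈ -24.015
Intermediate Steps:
Q = -156472 (Q = 4*(-39118) = -156472)
(-38289 + Q)/(-12877 + 20987) = (-38289 - 156472)/(-12877 + 20987) = -194761/8110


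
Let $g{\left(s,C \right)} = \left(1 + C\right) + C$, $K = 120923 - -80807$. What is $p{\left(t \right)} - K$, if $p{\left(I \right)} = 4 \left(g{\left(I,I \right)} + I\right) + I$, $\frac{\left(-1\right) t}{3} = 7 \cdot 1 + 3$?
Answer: $-202116$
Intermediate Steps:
$K = 201730$ ($K = 120923 + 80807 = 201730$)
$g{\left(s,C \right)} = 1 + 2 C$
$t = -30$ ($t = - 3 \left(7 \cdot 1 + 3\right) = - 3 \left(7 + 3\right) = \left(-3\right) 10 = -30$)
$p{\left(I \right)} = 4 + 13 I$ ($p{\left(I \right)} = 4 \left(\left(1 + 2 I\right) + I\right) + I = 4 \left(1 + 3 I\right) + I = \left(4 + 12 I\right) + I = 4 + 13 I$)
$p{\left(t \right)} - K = \left(4 + 13 \left(-30\right)\right) - 201730 = \left(4 - 390\right) - 201730 = -386 - 201730 = -202116$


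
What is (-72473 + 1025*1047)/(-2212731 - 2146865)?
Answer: -500351/2179798 ≈ -0.22954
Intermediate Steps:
(-72473 + 1025*1047)/(-2212731 - 2146865) = (-72473 + 1073175)/(-4359596) = 1000702*(-1/4359596) = -500351/2179798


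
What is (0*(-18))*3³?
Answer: 0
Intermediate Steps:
(0*(-18))*3³ = 0*27 = 0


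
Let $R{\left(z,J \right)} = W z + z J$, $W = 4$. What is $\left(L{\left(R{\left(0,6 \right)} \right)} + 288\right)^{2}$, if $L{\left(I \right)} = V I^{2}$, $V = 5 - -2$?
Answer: $82944$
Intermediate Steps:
$V = 7$ ($V = 5 + 2 = 7$)
$R{\left(z,J \right)} = 4 z + J z$ ($R{\left(z,J \right)} = 4 z + z J = 4 z + J z$)
$L{\left(I \right)} = 7 I^{2}$
$\left(L{\left(R{\left(0,6 \right)} \right)} + 288\right)^{2} = \left(7 \left(0 \left(4 + 6\right)\right)^{2} + 288\right)^{2} = \left(7 \left(0 \cdot 10\right)^{2} + 288\right)^{2} = \left(7 \cdot 0^{2} + 288\right)^{2} = \left(7 \cdot 0 + 288\right)^{2} = \left(0 + 288\right)^{2} = 288^{2} = 82944$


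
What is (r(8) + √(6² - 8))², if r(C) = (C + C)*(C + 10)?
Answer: 82972 + 1152*√7 ≈ 86020.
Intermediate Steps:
r(C) = 2*C*(10 + C) (r(C) = (2*C)*(10 + C) = 2*C*(10 + C))
(r(8) + √(6² - 8))² = (2*8*(10 + 8) + √(6² - 8))² = (2*8*18 + √(36 - 8))² = (288 + √28)² = (288 + 2*√7)²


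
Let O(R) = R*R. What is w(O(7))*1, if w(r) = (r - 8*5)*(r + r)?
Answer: 882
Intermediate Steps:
O(R) = R²
w(r) = 2*r*(-40 + r) (w(r) = (r - 40)*(2*r) = (-40 + r)*(2*r) = 2*r*(-40 + r))
w(O(7))*1 = (2*7²*(-40 + 7²))*1 = (2*49*(-40 + 49))*1 = (2*49*9)*1 = 882*1 = 882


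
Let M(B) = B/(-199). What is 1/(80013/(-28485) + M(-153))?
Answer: -1889505/3854794 ≈ -0.49017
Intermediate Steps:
M(B) = -B/199 (M(B) = B*(-1/199) = -B/199)
1/(80013/(-28485) + M(-153)) = 1/(80013/(-28485) - 1/199*(-153)) = 1/(80013*(-1/28485) + 153/199) = 1/(-26671/9495 + 153/199) = 1/(-3854794/1889505) = -1889505/3854794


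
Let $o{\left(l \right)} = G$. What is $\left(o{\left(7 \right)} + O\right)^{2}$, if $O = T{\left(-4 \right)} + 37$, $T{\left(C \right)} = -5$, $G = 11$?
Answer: $1849$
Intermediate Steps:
$o{\left(l \right)} = 11$
$O = 32$ ($O = -5 + 37 = 32$)
$\left(o{\left(7 \right)} + O\right)^{2} = \left(11 + 32\right)^{2} = 43^{2} = 1849$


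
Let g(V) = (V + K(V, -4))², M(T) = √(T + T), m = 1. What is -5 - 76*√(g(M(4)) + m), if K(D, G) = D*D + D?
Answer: -5 - 76*√(97 + 64*√2) ≈ -1045.7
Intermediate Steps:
K(D, G) = D + D² (K(D, G) = D² + D = D + D²)
M(T) = √2*√T (M(T) = √(2*T) = √2*√T)
g(V) = (V + V*(1 + V))²
-5 - 76*√(g(M(4)) + m) = -5 - 76*√((√2*√4)²*(2 + √2*√4)² + 1) = -5 - 76*√((√2*2)²*(2 + √2*2)² + 1) = -5 - 76*√((2*√2)²*(2 + 2*√2)² + 1) = -5 - 76*√(8*(2 + 2*√2)² + 1) = -5 - 76*√(1 + 8*(2 + 2*√2)²)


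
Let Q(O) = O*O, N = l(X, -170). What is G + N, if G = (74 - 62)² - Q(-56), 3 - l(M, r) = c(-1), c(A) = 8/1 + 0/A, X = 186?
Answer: -2997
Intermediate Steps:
c(A) = 8 (c(A) = 8*1 + 0 = 8 + 0 = 8)
l(M, r) = -5 (l(M, r) = 3 - 1*8 = 3 - 8 = -5)
N = -5
Q(O) = O²
G = -2992 (G = (74 - 62)² - 1*(-56)² = 12² - 1*3136 = 144 - 3136 = -2992)
G + N = -2992 - 5 = -2997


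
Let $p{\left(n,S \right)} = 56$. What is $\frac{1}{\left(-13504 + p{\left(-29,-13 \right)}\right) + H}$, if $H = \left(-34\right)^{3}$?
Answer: $- \frac{1}{52752} \approx -1.8957 \cdot 10^{-5}$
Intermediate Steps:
$H = -39304$
$\frac{1}{\left(-13504 + p{\left(-29,-13 \right)}\right) + H} = \frac{1}{\left(-13504 + 56\right) - 39304} = \frac{1}{-13448 - 39304} = \frac{1}{-52752} = - \frac{1}{52752}$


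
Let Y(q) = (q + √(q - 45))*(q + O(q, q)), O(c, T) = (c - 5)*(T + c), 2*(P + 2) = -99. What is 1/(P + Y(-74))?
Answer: -202302/177715303489 - 46472*I*√119/3021160159313 ≈ -1.1383e-6 - 1.678e-7*I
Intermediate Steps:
P = -103/2 (P = -2 + (½)*(-99) = -2 - 99/2 = -103/2 ≈ -51.500)
O(c, T) = (-5 + c)*(T + c)
Y(q) = (q + √(-45 + q))*(-9*q + 2*q²) (Y(q) = (q + √(q - 45))*(q + (q² - 5*q - 5*q + q*q)) = (q + √(-45 + q))*(q + (q² - 5*q - 5*q + q²)) = (q + √(-45 + q))*(q + (-10*q + 2*q²)) = (q + √(-45 + q))*(-9*q + 2*q²))
1/(P + Y(-74)) = 1/(-103/2 - 74*(-74 + √(-45 - 74) + 2*(-74)*(-5 - 74) + 2*√(-45 - 74)*(-5 - 74))) = 1/(-103/2 - 74*(-74 + √(-119) + 2*(-74)*(-79) + 2*√(-119)*(-79))) = 1/(-103/2 - 74*(-74 + I*√119 + 11692 + 2*(I*√119)*(-79))) = 1/(-103/2 - 74*(-74 + I*√119 + 11692 - 158*I*√119)) = 1/(-103/2 - 74*(11618 - 157*I*√119)) = 1/(-103/2 + (-859732 + 11618*I*√119)) = 1/(-1719567/2 + 11618*I*√119)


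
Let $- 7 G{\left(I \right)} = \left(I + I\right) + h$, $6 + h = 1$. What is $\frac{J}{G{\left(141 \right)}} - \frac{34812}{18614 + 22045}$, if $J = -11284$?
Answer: $\frac{1067310056}{3754181} \approx 284.3$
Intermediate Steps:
$h = -5$ ($h = -6 + 1 = -5$)
$G{\left(I \right)} = \frac{5}{7} - \frac{2 I}{7}$ ($G{\left(I \right)} = - \frac{\left(I + I\right) - 5}{7} = - \frac{2 I - 5}{7} = - \frac{-5 + 2 I}{7} = \frac{5}{7} - \frac{2 I}{7}$)
$\frac{J}{G{\left(141 \right)}} - \frac{34812}{18614 + 22045} = - \frac{11284}{\frac{5}{7} - \frac{282}{7}} - \frac{34812}{18614 + 22045} = - \frac{11284}{\frac{5}{7} - \frac{282}{7}} - \frac{34812}{40659} = - \frac{11284}{- \frac{277}{7}} - \frac{11604}{13553} = \left(-11284\right) \left(- \frac{7}{277}\right) - \frac{11604}{13553} = \frac{78988}{277} - \frac{11604}{13553} = \frac{1067310056}{3754181}$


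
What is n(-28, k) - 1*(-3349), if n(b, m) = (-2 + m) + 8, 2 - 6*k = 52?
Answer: 10040/3 ≈ 3346.7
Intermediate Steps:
k = -25/3 (k = ⅓ - ⅙*52 = ⅓ - 26/3 = -25/3 ≈ -8.3333)
n(b, m) = 6 + m
n(-28, k) - 1*(-3349) = (6 - 25/3) - 1*(-3349) = -7/3 + 3349 = 10040/3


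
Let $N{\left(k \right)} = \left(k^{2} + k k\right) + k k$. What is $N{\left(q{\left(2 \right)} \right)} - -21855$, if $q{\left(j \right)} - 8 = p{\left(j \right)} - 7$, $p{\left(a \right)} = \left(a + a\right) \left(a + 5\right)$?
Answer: $24378$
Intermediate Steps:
$p{\left(a \right)} = 2 a \left(5 + a\right)$
$q{\left(j \right)} = 1 + 2 j \left(5 + j\right)$ ($q{\left(j \right)} = 8 + \left(2 j \left(5 + j\right) - 7\right) = 8 + \left(-7 + 2 j \left(5 + j\right)\right) = 1 + 2 j \left(5 + j\right)$)
$N{\left(k \right)} = 3 k^{2}$ ($N{\left(k \right)} = \left(k^{2} + k^{2}\right) + k^{2} = 2 k^{2} + k^{2} = 3 k^{2}$)
$N{\left(q{\left(2 \right)} \right)} - -21855 = 3 \left(1 + 2 \cdot 2 \left(5 + 2\right)\right)^{2} - -21855 = 3 \left(1 + 2 \cdot 2 \cdot 7\right)^{2} + 21855 = 3 \left(1 + 28\right)^{2} + 21855 = 3 \cdot 29^{2} + 21855 = 3 \cdot 841 + 21855 = 2523 + 21855 = 24378$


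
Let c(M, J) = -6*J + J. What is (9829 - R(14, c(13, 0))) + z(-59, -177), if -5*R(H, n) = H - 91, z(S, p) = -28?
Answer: 48928/5 ≈ 9785.6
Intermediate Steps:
c(M, J) = -5*J
R(H, n) = 91/5 - H/5 (R(H, n) = -(H - 91)/5 = -(-91 + H)/5 = 91/5 - H/5)
(9829 - R(14, c(13, 0))) + z(-59, -177) = (9829 - (91/5 - ⅕*14)) - 28 = (9829 - (91/5 - 14/5)) - 28 = (9829 - 1*77/5) - 28 = (9829 - 77/5) - 28 = 49068/5 - 28 = 48928/5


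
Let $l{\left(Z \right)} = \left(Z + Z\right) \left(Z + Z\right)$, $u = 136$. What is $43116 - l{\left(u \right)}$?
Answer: $-30868$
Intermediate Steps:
$l{\left(Z \right)} = 4 Z^{2}$ ($l{\left(Z \right)} = 2 Z 2 Z = 4 Z^{2}$)
$43116 - l{\left(u \right)} = 43116 - 4 \cdot 136^{2} = 43116 - 4 \cdot 18496 = 43116 - 73984 = -30868$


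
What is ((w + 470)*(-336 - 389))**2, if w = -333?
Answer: 9865455625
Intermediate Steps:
((w + 470)*(-336 - 389))**2 = ((-333 + 470)*(-336 - 389))**2 = (137*(-725))**2 = (-99325)**2 = 9865455625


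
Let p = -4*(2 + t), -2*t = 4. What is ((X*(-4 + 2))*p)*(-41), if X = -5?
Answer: 0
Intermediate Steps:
t = -2 (t = -½*4 = -2)
p = 0 (p = -4*(2 - 2) = -4*0 = 0)
((X*(-4 + 2))*p)*(-41) = (-5*(-4 + 2)*0)*(-41) = (-5*(-2)*0)*(-41) = (10*0)*(-41) = 0*(-41) = 0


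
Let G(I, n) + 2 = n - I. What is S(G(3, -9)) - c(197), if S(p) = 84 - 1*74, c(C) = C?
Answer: -187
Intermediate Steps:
G(I, n) = -2 + n - I (G(I, n) = -2 + (n - I) = -2 + n - I)
S(p) = 10 (S(p) = 84 - 74 = 10)
S(G(3, -9)) - c(197) = 10 - 1*197 = 10 - 197 = -187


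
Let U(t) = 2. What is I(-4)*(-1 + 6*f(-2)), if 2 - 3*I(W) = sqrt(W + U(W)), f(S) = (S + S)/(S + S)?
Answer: 10/3 - 5*I*sqrt(2)/3 ≈ 3.3333 - 2.357*I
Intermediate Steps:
f(S) = 1 (f(S) = (2*S)/((2*S)) = (2*S)*(1/(2*S)) = 1)
I(W) = 2/3 - sqrt(2 + W)/3 (I(W) = 2/3 - sqrt(W + 2)/3 = 2/3 - sqrt(2 + W)/3)
I(-4)*(-1 + 6*f(-2)) = (2/3 - sqrt(2 - 4)/3)*(-1 + 6*1) = (2/3 - I*sqrt(2)/3)*(-1 + 6) = (2/3 - I*sqrt(2)/3)*5 = 10/3 - 5*I*sqrt(2)/3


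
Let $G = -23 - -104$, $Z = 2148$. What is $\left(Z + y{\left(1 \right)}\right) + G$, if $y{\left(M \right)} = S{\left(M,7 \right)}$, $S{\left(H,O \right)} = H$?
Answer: $2230$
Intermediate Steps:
$y{\left(M \right)} = M$
$G = 81$ ($G = -23 + 104 = 81$)
$\left(Z + y{\left(1 \right)}\right) + G = \left(2148 + 1\right) + 81 = 2149 + 81 = 2230$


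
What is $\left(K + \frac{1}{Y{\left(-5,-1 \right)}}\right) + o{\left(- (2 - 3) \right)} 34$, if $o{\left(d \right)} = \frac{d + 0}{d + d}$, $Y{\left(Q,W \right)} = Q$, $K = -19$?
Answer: $- \frac{11}{5} \approx -2.2$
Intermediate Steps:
$o{\left(d \right)} = \frac{1}{2}$ ($o{\left(d \right)} = \frac{d}{2 d} = d \frac{1}{2 d} = \frac{1}{2}$)
$\left(K + \frac{1}{Y{\left(-5,-1 \right)}}\right) + o{\left(- (2 - 3) \right)} 34 = \left(-19 + \frac{1}{-5}\right) + \frac{1}{2} \cdot 34 = \left(-19 - \frac{1}{5}\right) + 17 = - \frac{96}{5} + 17 = - \frac{11}{5}$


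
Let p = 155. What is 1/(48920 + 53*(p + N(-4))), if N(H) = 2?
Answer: 1/57241 ≈ 1.7470e-5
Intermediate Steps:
1/(48920 + 53*(p + N(-4))) = 1/(48920 + 53*(155 + 2)) = 1/(48920 + 53*157) = 1/(48920 + 8321) = 1/57241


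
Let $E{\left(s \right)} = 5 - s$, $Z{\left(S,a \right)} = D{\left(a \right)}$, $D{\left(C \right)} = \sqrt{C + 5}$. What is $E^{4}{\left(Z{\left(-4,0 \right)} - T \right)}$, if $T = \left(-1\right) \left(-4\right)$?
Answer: $\left(9 - \sqrt{5}\right)^{4} \approx 2093.1$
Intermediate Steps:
$D{\left(C \right)} = \sqrt{5 + C}$
$Z{\left(S,a \right)} = \sqrt{5 + a}$
$T = 4$
$E^{4}{\left(Z{\left(-4,0 \right)} - T \right)} = \left(5 - \left(\sqrt{5 + 0} - 4\right)\right)^{4} = \left(5 - \left(\sqrt{5} - 4\right)\right)^{4} = \left(5 - \left(-4 + \sqrt{5}\right)\right)^{4} = \left(5 + \left(4 - \sqrt{5}\right)\right)^{4} = \left(9 - \sqrt{5}\right)^{4}$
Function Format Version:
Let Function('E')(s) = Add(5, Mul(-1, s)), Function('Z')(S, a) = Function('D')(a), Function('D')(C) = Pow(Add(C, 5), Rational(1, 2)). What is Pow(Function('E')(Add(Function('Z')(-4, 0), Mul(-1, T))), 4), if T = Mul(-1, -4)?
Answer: Pow(Add(9, Mul(-1, Pow(5, Rational(1, 2)))), 4) ≈ 2093.1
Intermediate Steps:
Function('D')(C) = Pow(Add(5, C), Rational(1, 2))
Function('Z')(S, a) = Pow(Add(5, a), Rational(1, 2))
T = 4
Pow(Function('E')(Add(Function('Z')(-4, 0), Mul(-1, T))), 4) = Pow(Add(5, Mul(-1, Add(Pow(Add(5, 0), Rational(1, 2)), Mul(-1, 4)))), 4) = Pow(Add(5, Mul(-1, Add(Pow(5, Rational(1, 2)), -4))), 4) = Pow(Add(5, Mul(-1, Add(-4, Pow(5, Rational(1, 2))))), 4) = Pow(Add(5, Add(4, Mul(-1, Pow(5, Rational(1, 2))))), 4) = Pow(Add(9, Mul(-1, Pow(5, Rational(1, 2)))), 4)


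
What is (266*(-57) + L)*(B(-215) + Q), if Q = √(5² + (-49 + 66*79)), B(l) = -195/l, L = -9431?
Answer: -959127/43 - 24593*√5190 ≈ -1.7940e+6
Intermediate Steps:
Q = √5190 (Q = √(25 + (-49 + 5214)) = √(25 + 5165) = √5190 ≈ 72.042)
(266*(-57) + L)*(B(-215) + Q) = (266*(-57) - 9431)*(-195/(-215) + √5190) = (-15162 - 9431)*(-195*(-1/215) + √5190) = -24593*(39/43 + √5190) = -959127/43 - 24593*√5190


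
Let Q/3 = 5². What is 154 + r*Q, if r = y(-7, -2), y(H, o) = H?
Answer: -371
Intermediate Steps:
r = -7
Q = 75 (Q = 3*5² = 3*25 = 75)
154 + r*Q = 154 - 7*75 = 154 - 525 = -371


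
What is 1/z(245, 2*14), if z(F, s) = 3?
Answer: 1/3 ≈ 0.33333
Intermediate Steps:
1/z(245, 2*14) = 1/3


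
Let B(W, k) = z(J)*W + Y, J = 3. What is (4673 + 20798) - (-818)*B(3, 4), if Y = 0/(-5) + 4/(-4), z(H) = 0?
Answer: 24653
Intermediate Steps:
Y = -1 (Y = 0*(-1/5) + 4*(-1/4) = 0 - 1 = -1)
B(W, k) = -1 (B(W, k) = 0*W - 1 = 0 - 1 = -1)
(4673 + 20798) - (-818)*B(3, 4) = (4673 + 20798) - (-818)*(-1) = 25471 - 1*818 = 25471 - 818 = 24653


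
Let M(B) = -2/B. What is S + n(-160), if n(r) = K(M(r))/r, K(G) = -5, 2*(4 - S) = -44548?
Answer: 712897/32 ≈ 22278.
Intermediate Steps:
S = 22278 (S = 4 - ½*(-44548) = 4 + 22274 = 22278)
n(r) = -5/r
S + n(-160) = 22278 - 5/(-160) = 22278 - 5*(-1/160) = 22278 + 1/32 = 712897/32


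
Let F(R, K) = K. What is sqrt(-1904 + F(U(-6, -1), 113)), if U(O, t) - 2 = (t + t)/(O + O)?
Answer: 3*I*sqrt(199) ≈ 42.32*I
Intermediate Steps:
U(O, t) = 2 + t/O (U(O, t) = 2 + (t + t)/(O + O) = 2 + (2*t)/((2*O)) = 2 + (2*t)*(1/(2*O)) = 2 + t/O)
sqrt(-1904 + F(U(-6, -1), 113)) = sqrt(-1904 + 113) = sqrt(-1791) = 3*I*sqrt(199)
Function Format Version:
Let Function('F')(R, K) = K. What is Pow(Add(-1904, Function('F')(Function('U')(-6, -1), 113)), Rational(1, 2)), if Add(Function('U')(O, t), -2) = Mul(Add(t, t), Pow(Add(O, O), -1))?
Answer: Mul(3, I, Pow(199, Rational(1, 2))) ≈ Mul(42.320, I)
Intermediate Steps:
Function('U')(O, t) = Add(2, Mul(t, Pow(O, -1))) (Function('U')(O, t) = Add(2, Mul(Add(t, t), Pow(Add(O, O), -1))) = Add(2, Mul(Mul(2, t), Pow(Mul(2, O), -1))) = Add(2, Mul(Mul(2, t), Mul(Rational(1, 2), Pow(O, -1)))) = Add(2, Mul(t, Pow(O, -1))))
Pow(Add(-1904, Function('F')(Function('U')(-6, -1), 113)), Rational(1, 2)) = Pow(Add(-1904, 113), Rational(1, 2)) = Pow(-1791, Rational(1, 2)) = Mul(3, I, Pow(199, Rational(1, 2)))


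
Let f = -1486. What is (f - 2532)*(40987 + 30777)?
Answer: -288347752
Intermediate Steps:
(f - 2532)*(40987 + 30777) = (-1486 - 2532)*(40987 + 30777) = -4018*71764 = -288347752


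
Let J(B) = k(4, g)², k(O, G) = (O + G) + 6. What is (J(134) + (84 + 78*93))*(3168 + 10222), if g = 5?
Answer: 101268570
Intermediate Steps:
k(O, G) = 6 + G + O (k(O, G) = (G + O) + 6 = 6 + G + O)
J(B) = 225 (J(B) = (6 + 5 + 4)² = 15² = 225)
(J(134) + (84 + 78*93))*(3168 + 10222) = (225 + (84 + 78*93))*(3168 + 10222) = (225 + (84 + 7254))*13390 = (225 + 7338)*13390 = 7563*13390 = 101268570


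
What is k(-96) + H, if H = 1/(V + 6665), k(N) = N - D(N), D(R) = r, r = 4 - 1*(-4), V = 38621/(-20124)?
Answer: -13945115132/134087839 ≈ -104.00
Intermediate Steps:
V = -38621/20124 (V = 38621*(-1/20124) = -38621/20124 ≈ -1.9192)
r = 8 (r = 4 + 4 = 8)
D(R) = 8
k(N) = -8 + N (k(N) = N - 1*8 = N - 8 = -8 + N)
H = 20124/134087839 (H = 1/(-38621/20124 + 6665) = 1/(134087839/20124) = 20124/134087839 ≈ 0.00015008)
k(-96) + H = (-8 - 96) + 20124/134087839 = -104 + 20124/134087839 = -13945115132/134087839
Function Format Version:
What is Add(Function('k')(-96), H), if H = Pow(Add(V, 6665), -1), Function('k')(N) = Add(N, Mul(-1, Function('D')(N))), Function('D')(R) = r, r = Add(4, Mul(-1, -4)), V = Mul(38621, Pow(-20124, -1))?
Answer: Rational(-13945115132, 134087839) ≈ -104.00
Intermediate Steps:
V = Rational(-38621, 20124) (V = Mul(38621, Rational(-1, 20124)) = Rational(-38621, 20124) ≈ -1.9192)
r = 8 (r = Add(4, 4) = 8)
Function('D')(R) = 8
Function('k')(N) = Add(-8, N) (Function('k')(N) = Add(N, Mul(-1, 8)) = Add(N, -8) = Add(-8, N))
H = Rational(20124, 134087839) (H = Pow(Add(Rational(-38621, 20124), 6665), -1) = Pow(Rational(134087839, 20124), -1) = Rational(20124, 134087839) ≈ 0.00015008)
Add(Function('k')(-96), H) = Add(Add(-8, -96), Rational(20124, 134087839)) = Add(-104, Rational(20124, 134087839)) = Rational(-13945115132, 134087839)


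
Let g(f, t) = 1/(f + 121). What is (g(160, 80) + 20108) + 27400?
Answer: 13349749/281 ≈ 47508.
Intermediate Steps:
g(f, t) = 1/(121 + f)
(g(160, 80) + 20108) + 27400 = (1/(121 + 160) + 20108) + 27400 = (1/281 + 20108) + 27400 = 5650349/281 + 27400 = 13349749/281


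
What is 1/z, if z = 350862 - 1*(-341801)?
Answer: 1/692663 ≈ 1.4437e-6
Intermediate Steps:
z = 692663 (z = 350862 + 341801 = 692663)
1/z = 1/692663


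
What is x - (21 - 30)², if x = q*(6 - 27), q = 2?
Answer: -123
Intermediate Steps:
x = -42 (x = 2*(6 - 27) = 2*(-21) = -42)
x - (21 - 30)² = -42 - (21 - 30)² = -42 - 1*(-9)² = -42 - 1*81 = -42 - 81 = -123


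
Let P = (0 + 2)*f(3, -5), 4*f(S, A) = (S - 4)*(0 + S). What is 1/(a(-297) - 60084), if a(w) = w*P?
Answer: -2/119277 ≈ -1.6768e-5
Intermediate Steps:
f(S, A) = S*(-4 + S)/4 (f(S, A) = ((S - 4)*(0 + S))/4 = ((-4 + S)*S)/4 = (S*(-4 + S))/4 = S*(-4 + S)/4)
P = -3/2 (P = (0 + 2)*((1/4)*3*(-4 + 3)) = 2*((1/4)*3*(-1)) = 2*(-3/4) = -3/2 ≈ -1.5000)
a(w) = -3*w/2 (a(w) = w*(-3/2) = -3*w/2)
1/(a(-297) - 60084) = 1/(-3/2*(-297) - 60084) = 1/(891/2 - 60084) = 1/(-119277/2) = -2/119277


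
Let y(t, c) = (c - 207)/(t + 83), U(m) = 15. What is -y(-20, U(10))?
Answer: 64/21 ≈ 3.0476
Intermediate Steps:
y(t, c) = (-207 + c)/(83 + t)
-y(-20, U(10)) = -(-207 + 15)/(83 - 20) = -(-192)/63 = -1*(-64/21) = 64/21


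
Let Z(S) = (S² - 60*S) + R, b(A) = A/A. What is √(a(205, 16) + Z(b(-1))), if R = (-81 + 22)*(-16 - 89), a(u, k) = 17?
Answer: √6153 ≈ 78.441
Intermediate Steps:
R = 6195 (R = -59*(-105) = 6195)
b(A) = 1
Z(S) = 6195 + S² - 60*S (Z(S) = (S² - 60*S) + 6195 = 6195 + S² - 60*S)
√(a(205, 16) + Z(b(-1))) = √(17 + (6195 + 1² - 60*1)) = √(17 + (6195 + 1 - 60)) = √(17 + 6136) = √6153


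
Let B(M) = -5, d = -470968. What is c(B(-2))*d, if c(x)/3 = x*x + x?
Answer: -28258080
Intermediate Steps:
c(x) = 3*x + 3*x² (c(x) = 3*(x*x + x) = 3*(x² + x) = 3*(x + x²) = 3*x + 3*x²)
c(B(-2))*d = (3*(-5)*(1 - 5))*(-470968) = (3*(-5)*(-4))*(-470968) = 60*(-470968) = -28258080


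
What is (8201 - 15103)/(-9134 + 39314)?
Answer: -3451/15090 ≈ -0.22869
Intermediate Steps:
(8201 - 15103)/(-9134 + 39314) = -6902/30180 = -6902*1/30180 = -3451/15090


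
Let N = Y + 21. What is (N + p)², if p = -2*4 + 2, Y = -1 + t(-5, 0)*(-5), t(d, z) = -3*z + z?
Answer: 196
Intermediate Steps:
t(d, z) = -2*z
Y = -1 (Y = -1 - 2*0*(-5) = -1 + 0*(-5) = -1 + 0 = -1)
p = -6 (p = -8 + 2 = -6)
N = 20 (N = -1 + 21 = 20)
(N + p)² = (20 - 6)² = 14² = 196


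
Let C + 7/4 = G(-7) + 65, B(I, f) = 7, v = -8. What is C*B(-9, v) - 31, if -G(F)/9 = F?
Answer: 3411/4 ≈ 852.75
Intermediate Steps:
G(F) = -9*F
C = 505/4 (C = -7/4 + (-9*(-7) + 65) = -7/4 + (63 + 65) = -7/4 + 128 = 505/4 ≈ 126.25)
C*B(-9, v) - 31 = (505/4)*7 - 31 = 3535/4 - 31 = 3411/4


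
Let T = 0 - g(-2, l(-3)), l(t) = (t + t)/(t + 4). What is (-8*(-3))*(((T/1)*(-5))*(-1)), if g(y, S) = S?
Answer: 720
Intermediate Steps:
l(t) = 2*t/(4 + t) (l(t) = (2*t)/(4 + t) = 2*t/(4 + t))
T = 6 (T = 0 - 2*(-3)/(4 - 3) = 0 - 2*(-3)/1 = 0 - 2*(-3) = 0 - 1*(-6) = 0 + 6 = 6)
(-8*(-3))*(((T/1)*(-5))*(-1)) = (-8*(-3))*(((6/1)*(-5))*(-1)) = 24*(((6*1)*(-5))*(-1)) = 24*((6*(-5))*(-1)) = 24*(-30*(-1)) = 24*30 = 720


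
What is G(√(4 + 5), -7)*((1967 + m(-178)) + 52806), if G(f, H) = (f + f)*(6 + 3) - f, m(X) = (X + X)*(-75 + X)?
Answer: 7386891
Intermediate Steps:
m(X) = 2*X*(-75 + X) (m(X) = (2*X)*(-75 + X) = 2*X*(-75 + X))
G(f, H) = 17*f (G(f, H) = (2*f)*9 - f = 18*f - f = 17*f)
G(√(4 + 5), -7)*((1967 + m(-178)) + 52806) = (17*√(4 + 5))*((1967 + 2*(-178)*(-75 - 178)) + 52806) = (17*√9)*((1967 + 2*(-178)*(-253)) + 52806) = (17*3)*((1967 + 90068) + 52806) = 51*(92035 + 52806) = 51*144841 = 7386891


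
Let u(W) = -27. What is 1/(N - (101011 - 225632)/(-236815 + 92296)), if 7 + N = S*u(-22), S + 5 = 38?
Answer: -144519/129902683 ≈ -0.0011125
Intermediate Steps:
S = 33 (S = -5 + 38 = 33)
N = -898 (N = -7 + 33*(-27) = -7 - 891 = -898)
1/(N - (101011 - 225632)/(-236815 + 92296)) = 1/(-898 - (101011 - 225632)/(-236815 + 92296)) = 1/(-898 - (-124621)/(-144519)) = 1/(-898 - (-124621)*(-1)/144519) = 1/(-898 - 1*124621/144519) = 1/(-898 - 124621/144519) = 1/(-129902683/144519) = -144519/129902683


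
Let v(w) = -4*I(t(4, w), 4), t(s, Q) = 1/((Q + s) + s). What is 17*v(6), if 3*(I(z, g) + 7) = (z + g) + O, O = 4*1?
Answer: 6154/21 ≈ 293.05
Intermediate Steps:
t(s, Q) = 1/(Q + 2*s)
O = 4
I(z, g) = -17/3 + g/3 + z/3 (I(z, g) = -7 + ((z + g) + 4)/3 = -7 + ((g + z) + 4)/3 = -7 + (4 + g + z)/3 = -7 + (4/3 + g/3 + z/3) = -17/3 + g/3 + z/3)
v(w) = 52/3 - 4/(3*(8 + w)) (v(w) = -4*(-17/3 + (1/3)*4 + 1/(3*(w + 2*4))) = -4*(-17/3 + 4/3 + 1/(3*(w + 8))) = -4*(-17/3 + 4/3 + 1/(3*(8 + w))) = -4*(-13/3 + 1/(3*(8 + w))) = 52/3 - 4/(3*(8 + w)))
17*v(6) = 17*(4*(103 + 13*6)/(3*(8 + 6))) = 17*((4/3)*(103 + 78)/14) = 17*((4/3)*(1/14)*181) = 17*(362/21) = 6154/21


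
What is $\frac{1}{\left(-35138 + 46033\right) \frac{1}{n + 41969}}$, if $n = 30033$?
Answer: $\frac{72002}{10895} \approx 6.6087$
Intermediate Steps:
$\frac{1}{\left(-35138 + 46033\right) \frac{1}{n + 41969}} = \frac{1}{\left(-35138 + 46033\right) \frac{1}{30033 + 41969}} = \frac{1}{10895 \cdot \frac{1}{72002}} = \frac{1}{\frac{10895}{72002}} = \frac{72002}{10895}$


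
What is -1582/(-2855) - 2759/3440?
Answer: -486973/1964240 ≈ -0.24792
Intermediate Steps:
-1582/(-2855) - 2759/3440 = -1582*(-1/2855) - 2759*1/3440 = 1582/2855 - 2759/3440 = -486973/1964240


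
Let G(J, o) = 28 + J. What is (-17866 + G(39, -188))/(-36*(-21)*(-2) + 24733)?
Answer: -17799/23221 ≈ -0.76650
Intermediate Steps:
(-17866 + G(39, -188))/(-36*(-21)*(-2) + 24733) = (-17866 + (28 + 39))/(-36*(-21)*(-2) + 24733) = (-17866 + 67)/(756*(-2) + 24733) = -17799/(-1512 + 24733) = -17799/23221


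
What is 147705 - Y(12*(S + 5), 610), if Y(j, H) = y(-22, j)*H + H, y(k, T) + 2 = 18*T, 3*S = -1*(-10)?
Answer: -949685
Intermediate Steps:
S = 10/3 (S = (-1*(-10))/3 = (⅓)*10 = 10/3 ≈ 3.3333)
y(k, T) = -2 + 18*T
Y(j, H) = H + H*(-2 + 18*j) (Y(j, H) = (-2 + 18*j)*H + H = H*(-2 + 18*j) + H = H + H*(-2 + 18*j))
147705 - Y(12*(S + 5), 610) = 147705 - 610*(-1 + 18*(12*(10/3 + 5))) = 147705 - 610*(-1 + 18*(12*(25/3))) = 147705 - 610*(-1 + 18*100) = 147705 - 610*(-1 + 1800) = 147705 - 610*1799 = 147705 - 1*1097390 = 147705 - 1097390 = -949685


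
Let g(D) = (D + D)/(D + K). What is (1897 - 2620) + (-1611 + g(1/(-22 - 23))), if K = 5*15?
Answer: -3937459/1687 ≈ -2334.0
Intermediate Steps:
K = 75
g(D) = 2*D/(75 + D) (g(D) = (D + D)/(D + 75) = (2*D)/(75 + D) = 2*D/(75 + D))
(1897 - 2620) + (-1611 + g(1/(-22 - 23))) = (1897 - 2620) + (-1611 + 2/((-22 - 23)*(75 + 1/(-22 - 23)))) = -723 + (-1611 + 2/(-45*(75 + 1/(-45)))) = -723 + (-1611 + 2*(-1/45)/(75 - 1/45)) = -723 + (-1611 + 2*(-1/45)/(3374/45)) = -723 + (-1611 + 2*(-1/45)*(45/3374)) = -723 + (-1611 - 1/1687) = -723 - 2717758/1687 = -3937459/1687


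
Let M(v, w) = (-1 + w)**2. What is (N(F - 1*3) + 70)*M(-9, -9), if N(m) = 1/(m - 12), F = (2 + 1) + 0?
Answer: 20975/3 ≈ 6991.7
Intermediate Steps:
F = 3 (F = 3 + 0 = 3)
N(m) = 1/(-12 + m)
(N(F - 1*3) + 70)*M(-9, -9) = (1/(-12 + (3 - 1*3)) + 70)*(-1 - 9)**2 = (1/(-12 + (3 - 3)) + 70)*(-10)**2 = (1/(-12 + 0) + 70)*100 = (1/(-12) + 70)*100 = (-1/12 + 70)*100 = (839/12)*100 = 20975/3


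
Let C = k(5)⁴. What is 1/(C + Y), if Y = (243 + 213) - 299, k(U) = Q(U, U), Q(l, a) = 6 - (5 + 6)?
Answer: 1/782 ≈ 0.0012788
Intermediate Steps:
Q(l, a) = -5 (Q(l, a) = 6 - 1*11 = 6 - 11 = -5)
k(U) = -5
Y = 157 (Y = 456 - 299 = 157)
C = 625 (C = (-5)⁴ = 625)
1/(C + Y) = 1/(625 + 157) = 1/782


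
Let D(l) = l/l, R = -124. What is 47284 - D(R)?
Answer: 47283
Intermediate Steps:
D(l) = 1
47284 - D(R) = 47284 - 1*1 = 47284 - 1 = 47283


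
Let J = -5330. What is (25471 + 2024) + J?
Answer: 22165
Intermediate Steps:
(25471 + 2024) + J = (25471 + 2024) - 5330 = 27495 - 5330 = 22165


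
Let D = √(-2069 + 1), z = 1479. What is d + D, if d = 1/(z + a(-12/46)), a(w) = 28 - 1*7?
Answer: 1/1500 + 2*I*√517 ≈ 0.00066667 + 45.475*I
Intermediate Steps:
a(w) = 21 (a(w) = 28 - 7 = 21)
D = 2*I*√517 (D = √(-2068) = 2*I*√517 ≈ 45.475*I)
d = 1/1500 (d = 1/(1479 + 21) = 1/1500 ≈ 0.00066667)
d + D = 1/1500 + 2*I*√517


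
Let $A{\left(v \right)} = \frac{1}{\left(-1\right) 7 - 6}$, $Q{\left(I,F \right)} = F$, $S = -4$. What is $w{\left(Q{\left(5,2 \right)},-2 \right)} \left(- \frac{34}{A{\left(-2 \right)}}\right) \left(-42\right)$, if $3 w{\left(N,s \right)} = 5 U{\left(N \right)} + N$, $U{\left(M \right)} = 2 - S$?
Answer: $-198016$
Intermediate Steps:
$U{\left(M \right)} = 6$ ($U{\left(M \right)} = 2 - -4 = 2 + 4 = 6$)
$w{\left(N,s \right)} = 10 + \frac{N}{3}$ ($w{\left(N,s \right)} = \frac{5 \cdot 6 + N}{3} = \frac{30 + N}{3} = 10 + \frac{N}{3}$)
$A{\left(v \right)} = - \frac{1}{13}$ ($A{\left(v \right)} = \frac{1}{-7 - 6} = \frac{1}{-13} = - \frac{1}{13}$)
$w{\left(Q{\left(5,2 \right)},-2 \right)} \left(- \frac{34}{A{\left(-2 \right)}}\right) \left(-42\right) = \left(10 + \frac{1}{3} \cdot 2\right) \left(- \frac{34}{- \frac{1}{13}}\right) \left(-42\right) = \left(10 + \frac{2}{3}\right) \left(\left(-34\right) \left(-13\right)\right) \left(-42\right) = \frac{32}{3} \cdot 442 \left(-42\right) = \frac{14144}{3} \left(-42\right) = -198016$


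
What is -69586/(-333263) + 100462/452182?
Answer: 32472902079/75347764933 ≈ 0.43097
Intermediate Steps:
-69586/(-333263) + 100462/452182 = -69586*(-1/333263) + 100462*(1/452182) = 69586/333263 + 50231/226091 = 32472902079/75347764933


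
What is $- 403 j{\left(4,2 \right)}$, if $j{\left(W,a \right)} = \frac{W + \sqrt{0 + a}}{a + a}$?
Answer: $-403 - \frac{403 \sqrt{2}}{4} \approx -545.48$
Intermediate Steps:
$j{\left(W,a \right)} = \frac{W + \sqrt{a}}{2 a}$
$- 403 j{\left(4,2 \right)} = - 403 \left(\frac{1}{2 \sqrt{2}} + \frac{1}{2} \cdot 4 \cdot \frac{1}{2}\right) = - 403 \left(\frac{\frac{1}{2} \sqrt{2}}{2} + \frac{1}{2} \cdot 4 \cdot \frac{1}{2}\right) = - 403 \left(\frac{\sqrt{2}}{4} + 1\right) = - 403 \left(1 + \frac{\sqrt{2}}{4}\right) = -403 - \frac{403 \sqrt{2}}{4}$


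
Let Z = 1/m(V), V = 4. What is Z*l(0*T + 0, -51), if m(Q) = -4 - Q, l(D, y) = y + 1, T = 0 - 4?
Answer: 25/4 ≈ 6.2500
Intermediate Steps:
T = -4
l(D, y) = 1 + y
Z = -1/8 (Z = 1/(-4 - 1*4) = 1/(-4 - 4) = 1/(-8) = -1/8 ≈ -0.12500)
Z*l(0*T + 0, -51) = -(1 - 51)/8 = -1/8*(-50) = 25/4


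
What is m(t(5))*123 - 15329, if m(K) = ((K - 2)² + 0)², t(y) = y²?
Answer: 34405114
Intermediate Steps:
m(K) = (-2 + K)⁴ (m(K) = ((-2 + K)² + 0)² = ((-2 + K)²)² = (-2 + K)⁴)
m(t(5))*123 - 15329 = (-2 + 5²)⁴*123 - 15329 = (-2 + 25)⁴*123 - 15329 = 23⁴*123 - 15329 = 279841*123 - 15329 = 34420443 - 15329 = 34405114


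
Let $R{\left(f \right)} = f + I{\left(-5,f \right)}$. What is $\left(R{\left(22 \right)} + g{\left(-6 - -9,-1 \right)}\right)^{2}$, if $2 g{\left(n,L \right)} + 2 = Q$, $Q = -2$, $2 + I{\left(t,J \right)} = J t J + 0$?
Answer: $5769604$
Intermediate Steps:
$I{\left(t,J \right)} = -2 + t J^{2}$ ($I{\left(t,J \right)} = -2 + \left(J t J + 0\right) = -2 + \left(t J^{2} + 0\right) = -2 + t J^{2}$)
$R{\left(f \right)} = -2 + f - 5 f^{2}$ ($R{\left(f \right)} = f - \left(2 + 5 f^{2}\right) = -2 + f - 5 f^{2}$)
$g{\left(n,L \right)} = -2$ ($g{\left(n,L \right)} = -1 + \frac{1}{2} \left(-2\right) = -1 - 1 = -2$)
$\left(R{\left(22 \right)} + g{\left(-6 - -9,-1 \right)}\right)^{2} = \left(\left(-2 + 22 - 5 \cdot 22^{2}\right) - 2\right)^{2} = \left(\left(-2 + 22 - 2420\right) - 2\right)^{2} = \left(-2400 - 2\right)^{2} = \left(-2402\right)^{2} = 5769604$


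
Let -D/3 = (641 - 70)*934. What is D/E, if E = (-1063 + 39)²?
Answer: -799971/524288 ≈ -1.5258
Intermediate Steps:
E = 1048576 (E = (-1024)² = 1048576)
D = -1599942 (D = -3*(641 - 70)*934 = -1713*934 = -3*533314 = -1599942)
D/E = -1599942/1048576 = -1599942*1/1048576 = -799971/524288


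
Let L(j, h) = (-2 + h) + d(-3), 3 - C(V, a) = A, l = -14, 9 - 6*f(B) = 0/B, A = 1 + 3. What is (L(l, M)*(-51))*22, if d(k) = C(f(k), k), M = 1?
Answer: 2244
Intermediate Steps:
A = 4
f(B) = 3/2 (f(B) = 3/2 - 0/B = 3/2 - 1/6*0 = 3/2 + 0 = 3/2)
C(V, a) = -1 (C(V, a) = 3 - 1*4 = 3 - 4 = -1)
d(k) = -1
L(j, h) = -3 + h (L(j, h) = (-2 + h) - 1 = -3 + h)
(L(l, M)*(-51))*22 = ((-3 + 1)*(-51))*22 = -2*(-51)*22 = 102*22 = 2244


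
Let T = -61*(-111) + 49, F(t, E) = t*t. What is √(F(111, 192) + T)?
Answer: √19141 ≈ 138.35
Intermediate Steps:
F(t, E) = t²
T = 6820 (T = 6771 + 49 = 6820)
√(F(111, 192) + T) = √(111² + 6820) = √(12321 + 6820) = √19141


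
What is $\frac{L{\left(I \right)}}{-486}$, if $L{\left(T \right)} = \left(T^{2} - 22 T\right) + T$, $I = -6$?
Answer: $- \frac{1}{3} \approx -0.33333$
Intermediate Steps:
$L{\left(T \right)} = T^{2} - 21 T$
$\frac{L{\left(I \right)}}{-486} = \frac{\left(-6\right) \left(-21 - 6\right)}{-486} = \left(-6\right) \left(-27\right) \left(- \frac{1}{486}\right) = 162 \left(- \frac{1}{486}\right) = - \frac{1}{3}$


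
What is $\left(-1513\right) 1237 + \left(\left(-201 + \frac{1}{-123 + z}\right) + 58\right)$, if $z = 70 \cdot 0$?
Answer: $- \frac{230222053}{123} \approx -1.8717 \cdot 10^{6}$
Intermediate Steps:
$z = 0$
$\left(-1513\right) 1237 + \left(\left(-201 + \frac{1}{-123 + z}\right) + 58\right) = \left(-1513\right) 1237 + \left(\left(-201 + \frac{1}{-123 + 0}\right) + 58\right) = -1871581 + \left(\left(-201 + \frac{1}{-123}\right) + 58\right) = -1871581 + \left(\left(-201 - \frac{1}{123}\right) + 58\right) = -1871581 + \left(- \frac{24724}{123} + 58\right) = -1871581 - \frac{17590}{123} = - \frac{230222053}{123}$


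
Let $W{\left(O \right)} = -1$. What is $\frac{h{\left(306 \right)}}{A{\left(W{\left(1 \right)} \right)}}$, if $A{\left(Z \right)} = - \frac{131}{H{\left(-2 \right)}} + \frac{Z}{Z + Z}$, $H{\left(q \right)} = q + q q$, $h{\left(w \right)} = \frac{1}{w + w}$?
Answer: $- \frac{1}{39780} \approx -2.5138 \cdot 10^{-5}$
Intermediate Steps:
$h{\left(w \right)} = \frac{1}{2 w}$
$H{\left(q \right)} = q + q^{2}$
$A{\left(Z \right)} = -65$ ($A{\left(Z \right)} = - \frac{131}{\left(-2\right) \left(1 - 2\right)} + \frac{Z}{Z + Z} = - \frac{131}{\left(-2\right) \left(-1\right)} + \frac{Z}{2 Z} = - \frac{131}{2} + Z \frac{1}{2 Z} = \left(-131\right) \frac{1}{2} + \frac{1}{2} = - \frac{131}{2} + \frac{1}{2} = -65$)
$\frac{h{\left(306 \right)}}{A{\left(W{\left(1 \right)} \right)}} = \frac{\frac{1}{2} \cdot \frac{1}{306}}{-65} = \frac{1}{2} \cdot \frac{1}{306} \left(- \frac{1}{65}\right) = \frac{1}{612} \left(- \frac{1}{65}\right) = - \frac{1}{39780}$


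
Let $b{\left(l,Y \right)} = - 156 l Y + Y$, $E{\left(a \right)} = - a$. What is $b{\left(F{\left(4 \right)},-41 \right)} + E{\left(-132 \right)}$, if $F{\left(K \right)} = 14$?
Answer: $89635$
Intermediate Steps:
$b{\left(l,Y \right)} = Y - 156 Y l$ ($b{\left(l,Y \right)} = - 156 Y l + Y = Y - 156 Y l$)
$b{\left(F{\left(4 \right)},-41 \right)} + E{\left(-132 \right)} = - 41 \left(1 - 2184\right) - -132 = - 41 \left(1 - 2184\right) + 132 = \left(-41\right) \left(-2183\right) + 132 = 89503 + 132 = 89635$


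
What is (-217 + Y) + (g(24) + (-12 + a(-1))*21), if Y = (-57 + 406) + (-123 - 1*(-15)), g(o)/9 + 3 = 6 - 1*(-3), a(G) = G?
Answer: -195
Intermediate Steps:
g(o) = 54 (g(o) = -27 + 9*(6 - 1*(-3)) = -27 + 9*(6 + 3) = -27 + 9*9 = -27 + 81 = 54)
Y = 241 (Y = 349 + (-123 + 15) = 349 - 108 = 241)
(-217 + Y) + (g(24) + (-12 + a(-1))*21) = (-217 + 241) + (54 + (-12 - 1)*21) = 24 + (54 - 13*21) = 24 + (54 - 273) = 24 - 219 = -195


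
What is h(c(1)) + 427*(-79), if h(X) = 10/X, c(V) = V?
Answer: -33723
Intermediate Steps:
h(c(1)) + 427*(-79) = 10/1 + 427*(-79) = 10*1 - 33733 = 10 - 33733 = -33723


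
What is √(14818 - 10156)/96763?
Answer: 3*√518/96763 ≈ 0.00070563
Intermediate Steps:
√(14818 - 10156)/96763 = √4662*(1/96763) = (3*√518)*(1/96763) = 3*√518/96763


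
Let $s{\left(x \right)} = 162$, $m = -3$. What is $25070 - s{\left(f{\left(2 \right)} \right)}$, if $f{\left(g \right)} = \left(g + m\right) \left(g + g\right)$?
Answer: $24908$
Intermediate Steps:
$f{\left(g \right)} = 2 g \left(-3 + g\right)$ ($f{\left(g \right)} = \left(g - 3\right) \left(g + g\right) = \left(-3 + g\right) 2 g = 2 g \left(-3 + g\right)$)
$25070 - s{\left(f{\left(2 \right)} \right)} = 25070 - 162 = 24908$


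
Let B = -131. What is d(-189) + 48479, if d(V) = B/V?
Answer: 9162662/189 ≈ 48480.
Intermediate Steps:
d(V) = -131/V
d(-189) + 48479 = -131/(-189) + 48479 = -131*(-1/189) + 48479 = 131/189 + 48479 = 9162662/189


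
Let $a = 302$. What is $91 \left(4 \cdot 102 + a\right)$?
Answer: $64610$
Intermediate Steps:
$91 \left(4 \cdot 102 + a\right) = 91 \left(4 \cdot 102 + 302\right) = 91 \left(408 + 302\right) = 91 \cdot 710 = 64610$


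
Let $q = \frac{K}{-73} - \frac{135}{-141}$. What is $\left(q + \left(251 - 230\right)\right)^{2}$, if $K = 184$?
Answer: $\frac{4447289344}{11771761} \approx 377.79$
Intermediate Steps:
$q = - \frac{5363}{3431}$ ($q = \frac{184}{-73} - \frac{135}{-141} = 184 \left(- \frac{1}{73}\right) - - \frac{45}{47} = - \frac{184}{73} + \frac{45}{47} = - \frac{5363}{3431} \approx -1.5631$)
$\left(q + \left(251 - 230\right)\right)^{2} = \left(- \frac{5363}{3431} + \left(251 - 230\right)\right)^{2} = \left(- \frac{5363}{3431} + 21\right)^{2} = \left(\frac{66688}{3431}\right)^{2} = \frac{4447289344}{11771761}$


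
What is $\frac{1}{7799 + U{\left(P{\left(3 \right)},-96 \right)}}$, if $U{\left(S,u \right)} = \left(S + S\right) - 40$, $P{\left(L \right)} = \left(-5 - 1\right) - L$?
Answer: $\frac{1}{7741} \approx 0.00012918$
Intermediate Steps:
$P{\left(L \right)} = -6 - L$
$U{\left(S,u \right)} = -40 + 2 S$ ($U{\left(S,u \right)} = 2 S - 40 = -40 + 2 S$)
$\frac{1}{7799 + U{\left(P{\left(3 \right)},-96 \right)}} = \frac{1}{7799 - \left(40 - 2 \left(-6 - 3\right)\right)} = \frac{1}{7799 + \left(-40 + 2 \left(-9\right)\right)} = \frac{1}{7799 - 58} = \frac{1}{7741}$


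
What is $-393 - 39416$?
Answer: $-39809$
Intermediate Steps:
$-393 - 39416 = -39809$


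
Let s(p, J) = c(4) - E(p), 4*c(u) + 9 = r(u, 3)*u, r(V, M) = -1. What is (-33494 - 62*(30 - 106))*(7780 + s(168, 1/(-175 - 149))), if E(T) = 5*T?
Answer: -399307077/2 ≈ -1.9965e+8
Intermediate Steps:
c(u) = -9/4 - u/4 (c(u) = -9/4 + (-u)/4 = -9/4 - u/4)
s(p, J) = -13/4 - 5*p (s(p, J) = (-9/4 - ¼*4) - 5*p = (-9/4 - 1) - 5*p = -13/4 - 5*p)
(-33494 - 62*(30 - 106))*(7780 + s(168, 1/(-175 - 149))) = (-33494 - 62*(30 - 106))*(7780 + (-13/4 - 5*168)) = (-33494 - 62*(-76))*(7780 + (-13/4 - 840)) = (-33494 + 4712)*(7780 - 3373/4) = -28782*27747/4 = -399307077/2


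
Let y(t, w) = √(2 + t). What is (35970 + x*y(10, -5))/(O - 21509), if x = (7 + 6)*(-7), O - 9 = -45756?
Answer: -17985/33628 + 13*√3/4804 ≈ -0.53014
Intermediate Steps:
O = -45747 (O = 9 - 45756 = -45747)
x = -91 (x = 13*(-7) = -91)
(35970 + x*y(10, -5))/(O - 21509) = (35970 - 91*√(2 + 10))/(-45747 - 21509) = (35970 - 182*√3)/(-67256) = (35970 - 182*√3)*(-1/67256) = -17985/33628 + 13*√3/4804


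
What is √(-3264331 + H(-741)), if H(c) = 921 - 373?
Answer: I*√3263783 ≈ 1806.6*I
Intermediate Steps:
H(c) = 548
√(-3264331 + H(-741)) = √(-3264331 + 548) = √(-3263783) = I*√3263783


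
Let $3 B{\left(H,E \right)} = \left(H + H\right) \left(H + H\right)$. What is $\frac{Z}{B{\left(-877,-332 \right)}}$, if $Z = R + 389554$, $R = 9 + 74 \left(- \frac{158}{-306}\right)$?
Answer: $\frac{59608985}{156902316} \approx 0.37991$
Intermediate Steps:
$R = \frac{7223}{153}$ ($R = 9 + 74 \left(\left(-158\right) \left(- \frac{1}{306}\right)\right) = 9 + 74 \cdot \frac{79}{153} = 9 + \frac{5846}{153} = \frac{7223}{153} \approx 47.209$)
$B{\left(H,E \right)} = \frac{4 H^{2}}{3}$ ($B{\left(H,E \right)} = \frac{\left(H + H\right) \left(H + H\right)}{3} = \frac{2 H 2 H}{3} = \frac{4 H^{2}}{3}$)
$Z = \frac{59608985}{153}$ ($Z = \frac{7223}{153} + 389554 = \frac{59608985}{153} \approx 3.896 \cdot 10^{5}$)
$\frac{Z}{B{\left(-877,-332 \right)}} = \frac{59608985}{153 \frac{4 \left(-877\right)^{2}}{3}} = \frac{59608985}{153 \cdot \frac{4}{3} \cdot 769129} = \frac{59608985}{153 \cdot \frac{3076516}{3}} = \frac{59608985}{153} \cdot \frac{3}{3076516} = \frac{59608985}{156902316}$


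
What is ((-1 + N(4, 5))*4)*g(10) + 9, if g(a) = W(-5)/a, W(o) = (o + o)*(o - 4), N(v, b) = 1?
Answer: 9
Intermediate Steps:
W(o) = 2*o*(-4 + o) (W(o) = (2*o)*(-4 + o) = 2*o*(-4 + o))
g(a) = 90/a (g(a) = (2*(-5)*(-4 - 5))/a = (2*(-5)*(-9))/a = 90/a)
((-1 + N(4, 5))*4)*g(10) + 9 = ((-1 + 1)*4)*(90/10) + 9 = (0*4)*(90*(⅒)) + 9 = 0*9 + 9 = 0 + 9 = 9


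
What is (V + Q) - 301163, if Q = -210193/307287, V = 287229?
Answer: -4281947251/307287 ≈ -13935.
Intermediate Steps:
Q = -210193/307287 (Q = -210193*1/307287 = -210193/307287 ≈ -0.68403)
(V + Q) - 301163 = (287229 - 210193/307287) - 301163 = 88261527530/307287 - 301163 = -4281947251/307287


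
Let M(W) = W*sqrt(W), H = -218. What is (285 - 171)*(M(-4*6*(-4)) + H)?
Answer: -24852 + 43776*sqrt(6) ≈ 82377.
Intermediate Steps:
M(W) = W**(3/2)
(285 - 171)*(M(-4*6*(-4)) + H) = (285 - 171)*((-4*6*(-4))**(3/2) - 218) = 114*((-24*(-4))**(3/2) - 218) = 114*(96**(3/2) - 218) = 114*(384*sqrt(6) - 218) = 114*(-218 + 384*sqrt(6)) = -24852 + 43776*sqrt(6)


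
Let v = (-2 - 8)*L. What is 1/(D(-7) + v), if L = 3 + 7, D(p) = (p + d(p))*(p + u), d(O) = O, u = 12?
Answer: -1/170 ≈ -0.0058824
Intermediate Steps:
D(p) = 2*p*(12 + p) (D(p) = (p + p)*(p + 12) = (2*p)*(12 + p) = 2*p*(12 + p))
L = 10
v = -100 (v = (-2 - 8)*10 = -10*10 = -100)
1/(D(-7) + v) = 1/(2*(-7)*(12 - 7) - 100) = 1/(2*(-7)*5 - 100) = 1/(-70 - 100) = 1/(-170) = -1/170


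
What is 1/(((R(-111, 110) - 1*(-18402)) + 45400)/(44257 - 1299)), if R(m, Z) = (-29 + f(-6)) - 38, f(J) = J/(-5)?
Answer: 214790/318681 ≈ 0.67400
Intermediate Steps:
f(J) = -J/5 (f(J) = J*(-1/5) = -J/5)
R(m, Z) = -329/5 (R(m, Z) = (-29 - 1/5*(-6)) - 38 = (-29 + 6/5) - 38 = -139/5 - 38 = -329/5)
1/(((R(-111, 110) - 1*(-18402)) + 45400)/(44257 - 1299)) = 1/(((-329/5 - 1*(-18402)) + 45400)/(44257 - 1299)) = 1/(((-329/5 + 18402) + 45400)/42958) = 1/((91681/5 + 45400)*(1/42958)) = 1/((318681/5)*(1/42958)) = 1/(318681/214790) = 214790/318681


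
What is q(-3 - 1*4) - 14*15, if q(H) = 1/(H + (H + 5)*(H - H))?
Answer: -1471/7 ≈ -210.14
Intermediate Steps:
q(H) = 1/H (q(H) = 1/(H + (5 + H)*0) = 1/(H + 0) = 1/H)
q(-3 - 1*4) - 14*15 = 1/(-3 - 1*4) - 14*15 = 1/(-3 - 4) - 210 = 1/(-7) - 210 = -⅐ - 210 = -1471/7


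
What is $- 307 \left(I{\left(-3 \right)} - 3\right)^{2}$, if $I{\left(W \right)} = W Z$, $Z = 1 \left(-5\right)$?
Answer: $-44208$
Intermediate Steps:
$Z = -5$
$I{\left(W \right)} = - 5 W$ ($I{\left(W \right)} = W \left(-5\right) = - 5 W$)
$- 307 \left(I{\left(-3 \right)} - 3\right)^{2} = - 307 \left(\left(-5\right) \left(-3\right) - 3\right)^{2} = - 307 \left(15 - 3\right)^{2} = - 307 \cdot 12^{2} = \left(-307\right) 144 = -44208$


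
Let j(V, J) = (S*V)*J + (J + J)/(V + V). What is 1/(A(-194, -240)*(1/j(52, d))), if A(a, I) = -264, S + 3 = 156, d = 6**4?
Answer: -11170251/286 ≈ -39057.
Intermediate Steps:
d = 1296
S = 153 (S = -3 + 156 = 153)
j(V, J) = J/V + 153*J*V (j(V, J) = (153*V)*J + (J + J)/(V + V) = 153*J*V + (2*J)/((2*V)) = 153*J*V + (2*J)*(1/(2*V)) = 153*J*V + J/V = J/V + 153*J*V)
1/(A(-194, -240)*(1/j(52, d))) = 1/((-264)*(1/(1296/52 + 153*1296*52))) = -1/(264*(1/(1296*(1/52) + 10310976))) = -1/(264*(1/(324/13 + 10310976))) = -1/(264*(1/(134043012/13))) = -1/(264*13/134043012) = -1/264*134043012/13 = -11170251/286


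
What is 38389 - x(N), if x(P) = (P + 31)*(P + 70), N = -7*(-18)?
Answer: 7617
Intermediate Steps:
N = 126
x(P) = (31 + P)*(70 + P)
38389 - x(N) = 38389 - (2170 + 126² + 101*126) = 38389 - (2170 + 15876 + 12726) = 38389 - 1*30772 = 38389 - 30772 = 7617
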